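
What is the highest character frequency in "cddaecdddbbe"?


Input: cddaecdddbbe
Character counts:
  'a': 1
  'b': 2
  'c': 2
  'd': 5
  'e': 2
Maximum frequency: 5

5


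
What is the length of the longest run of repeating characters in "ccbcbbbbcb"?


Input: "ccbcbbbbcb"
Scanning for longest run:
  Position 1 ('c'): continues run of 'c', length=2
  Position 2 ('b'): new char, reset run to 1
  Position 3 ('c'): new char, reset run to 1
  Position 4 ('b'): new char, reset run to 1
  Position 5 ('b'): continues run of 'b', length=2
  Position 6 ('b'): continues run of 'b', length=3
  Position 7 ('b'): continues run of 'b', length=4
  Position 8 ('c'): new char, reset run to 1
  Position 9 ('b'): new char, reset run to 1
Longest run: 'b' with length 4

4


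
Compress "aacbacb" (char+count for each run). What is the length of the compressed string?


Input: aacbacb
Runs:
  'a' x 2 => "a2"
  'c' x 1 => "c1"
  'b' x 1 => "b1"
  'a' x 1 => "a1"
  'c' x 1 => "c1"
  'b' x 1 => "b1"
Compressed: "a2c1b1a1c1b1"
Compressed length: 12

12


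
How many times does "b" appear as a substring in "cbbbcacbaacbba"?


Searching for "b" in "cbbbcacbaacbba"
Scanning each position:
  Position 0: "c" => no
  Position 1: "b" => MATCH
  Position 2: "b" => MATCH
  Position 3: "b" => MATCH
  Position 4: "c" => no
  Position 5: "a" => no
  Position 6: "c" => no
  Position 7: "b" => MATCH
  Position 8: "a" => no
  Position 9: "a" => no
  Position 10: "c" => no
  Position 11: "b" => MATCH
  Position 12: "b" => MATCH
  Position 13: "a" => no
Total occurrences: 6

6


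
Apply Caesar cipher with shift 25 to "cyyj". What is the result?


Caesar cipher: shift "cyyj" by 25
  'c' (pos 2) + 25 = pos 1 = 'b'
  'y' (pos 24) + 25 = pos 23 = 'x'
  'y' (pos 24) + 25 = pos 23 = 'x'
  'j' (pos 9) + 25 = pos 8 = 'i'
Result: bxxi

bxxi


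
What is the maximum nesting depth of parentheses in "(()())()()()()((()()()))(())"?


Input: "(()())()()()()((()()()))(())"
Tracking depth:
  Position 0 '(': depth becomes 1
  Position 1 '(': depth becomes 2
  Position 2 ')': depth becomes 1
  Position 3 '(': depth becomes 2
  Position 4 ')': depth becomes 1
  Position 5 ')': depth becomes 0
  Position 6 '(': depth becomes 1
  Position 7 ')': depth becomes 0
  Position 8 '(': depth becomes 1
  Position 9 ')': depth becomes 0
  Position 10 '(': depth becomes 1
  Position 11 ')': depth becomes 0
  Position 12 '(': depth becomes 1
  Position 13 ')': depth becomes 0
  Position 14 '(': depth becomes 1
  Position 15 '(': depth becomes 2
  Position 16 '(': depth becomes 3
  Position 17 ')': depth becomes 2
  Position 18 '(': depth becomes 3
  Position 19 ')': depth becomes 2
  Position 20 '(': depth becomes 3
  Position 21 ')': depth becomes 2
  Position 22 ')': depth becomes 1
  Position 23 ')': depth becomes 0
  Position 24 '(': depth becomes 1
  Position 25 '(': depth becomes 2
  Position 26 ')': depth becomes 1
  Position 27 ')': depth becomes 0
Maximum depth reached: 3

3


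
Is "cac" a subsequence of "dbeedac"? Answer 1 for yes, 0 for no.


Check if "cac" is a subsequence of "dbeedac"
Greedy scan:
  Position 0 ('d'): no match needed
  Position 1 ('b'): no match needed
  Position 2 ('e'): no match needed
  Position 3 ('e'): no match needed
  Position 4 ('d'): no match needed
  Position 5 ('a'): no match needed
  Position 6 ('c'): matches sub[0] = 'c'
Only matched 1/3 characters => not a subsequence

0


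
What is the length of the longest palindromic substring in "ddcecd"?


Input: "ddcecd"
Checking substrings for palindromes:
  [1:6] "dcecd" (len 5) => palindrome
  [2:5] "cec" (len 3) => palindrome
  [0:2] "dd" (len 2) => palindrome
Longest palindromic substring: "dcecd" with length 5

5


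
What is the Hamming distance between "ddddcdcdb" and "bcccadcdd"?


Comparing "ddddcdcdb" and "bcccadcdd" position by position:
  Position 0: 'd' vs 'b' => differ
  Position 1: 'd' vs 'c' => differ
  Position 2: 'd' vs 'c' => differ
  Position 3: 'd' vs 'c' => differ
  Position 4: 'c' vs 'a' => differ
  Position 5: 'd' vs 'd' => same
  Position 6: 'c' vs 'c' => same
  Position 7: 'd' vs 'd' => same
  Position 8: 'b' vs 'd' => differ
Total differences (Hamming distance): 6

6


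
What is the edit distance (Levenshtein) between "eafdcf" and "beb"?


Computing edit distance: "eafdcf" -> "beb"
DP table:
           b    e    b
      0    1    2    3
  e   1    1    1    2
  a   2    2    2    2
  f   3    3    3    3
  d   4    4    4    4
  c   5    5    5    5
  f   6    6    6    6
Edit distance = dp[6][3] = 6

6


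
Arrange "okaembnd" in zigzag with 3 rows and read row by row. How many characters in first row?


Zigzag "okaembnd" into 3 rows:
Placing characters:
  'o' => row 0
  'k' => row 1
  'a' => row 2
  'e' => row 1
  'm' => row 0
  'b' => row 1
  'n' => row 2
  'd' => row 1
Rows:
  Row 0: "om"
  Row 1: "kebd"
  Row 2: "an"
First row length: 2

2


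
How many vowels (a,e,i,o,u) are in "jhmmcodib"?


Input: jhmmcodib
Checking each character:
  'j' at position 0: consonant
  'h' at position 1: consonant
  'm' at position 2: consonant
  'm' at position 3: consonant
  'c' at position 4: consonant
  'o' at position 5: vowel (running total: 1)
  'd' at position 6: consonant
  'i' at position 7: vowel (running total: 2)
  'b' at position 8: consonant
Total vowels: 2

2


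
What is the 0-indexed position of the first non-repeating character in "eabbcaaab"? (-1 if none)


Input: eabbcaaab
Character frequencies:
  'a': 4
  'b': 3
  'c': 1
  'e': 1
Scanning left to right for freq == 1:
  Position 0 ('e'): unique! => answer = 0

0


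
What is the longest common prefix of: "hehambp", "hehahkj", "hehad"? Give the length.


Words: hehambp, hehahkj, hehad
  Position 0: all 'h' => match
  Position 1: all 'e' => match
  Position 2: all 'h' => match
  Position 3: all 'a' => match
  Position 4: ('m', 'h', 'd') => mismatch, stop
LCP = "heha" (length 4)

4


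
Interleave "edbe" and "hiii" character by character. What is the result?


Interleaving "edbe" and "hiii":
  Position 0: 'e' from first, 'h' from second => "eh"
  Position 1: 'd' from first, 'i' from second => "di"
  Position 2: 'b' from first, 'i' from second => "bi"
  Position 3: 'e' from first, 'i' from second => "ei"
Result: ehdibiei

ehdibiei


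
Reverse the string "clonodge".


Input: clonodge
Reading characters right to left:
  Position 7: 'e'
  Position 6: 'g'
  Position 5: 'd'
  Position 4: 'o'
  Position 3: 'n'
  Position 2: 'o'
  Position 1: 'l'
  Position 0: 'c'
Reversed: egdonolc

egdonolc


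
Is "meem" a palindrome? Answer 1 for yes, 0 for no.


Input: meem
Reversed: meem
  Compare pos 0 ('m') with pos 3 ('m'): match
  Compare pos 1 ('e') with pos 2 ('e'): match
Result: palindrome

1


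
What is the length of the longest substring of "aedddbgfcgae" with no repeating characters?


Input: "aedddbgfcgae"
Sliding window (track last position of each char):
  Position 0 ('a'): window [0,0] length 1 -- new best
  Position 1 ('e'): window [0,1] length 2 -- new best
  Position 2 ('d'): window [0,2] length 3 -- new best
  Position 3 ('d'): repeat (last at 2), move window start to 3
  Position 3 ('d'): window [3,3] length 1
  Position 4 ('d'): repeat (last at 3), move window start to 4
  Position 4 ('d'): window [4,4] length 1
  Position 5 ('b'): window [4,5] length 2
  Position 6 ('g'): window [4,6] length 3
  Position 7 ('f'): window [4,7] length 4 -- new best
  Position 8 ('c'): window [4,8] length 5 -- new best
  Position 9 ('g'): repeat (last at 6), move window start to 7
  Position 9 ('g'): window [7,9] length 3
  Position 10 ('a'): window [7,10] length 4
  Position 11 ('e'): window [7,11] length 5
Longest substring with no repeats: "dbgfc" with length 5

5


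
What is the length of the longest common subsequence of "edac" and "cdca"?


LCS of "edac" and "cdca"
DP table:
           c    d    c    a
      0    0    0    0    0
  e   0    0    0    0    0
  d   0    0    1    1    1
  a   0    0    1    1    2
  c   0    1    1    2    2
LCS length = dp[4][4] = 2

2


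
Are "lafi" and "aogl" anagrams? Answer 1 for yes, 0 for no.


Strings: "lafi", "aogl"
Sorted first:  afil
Sorted second: aglo
Differ at position 1: 'f' vs 'g' => not anagrams

0


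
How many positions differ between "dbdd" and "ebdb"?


Comparing "dbdd" and "ebdb" position by position:
  Position 0: 'd' vs 'e' => DIFFER
  Position 1: 'b' vs 'b' => same
  Position 2: 'd' vs 'd' => same
  Position 3: 'd' vs 'b' => DIFFER
Positions that differ: 2

2


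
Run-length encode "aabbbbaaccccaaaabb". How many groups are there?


Input: aabbbbaaccccaaaabb
Scanning for consecutive runs:
  Group 1: 'a' x 2 (positions 0-1)
  Group 2: 'b' x 4 (positions 2-5)
  Group 3: 'a' x 2 (positions 6-7)
  Group 4: 'c' x 4 (positions 8-11)
  Group 5: 'a' x 4 (positions 12-15)
  Group 6: 'b' x 2 (positions 16-17)
Total groups: 6

6


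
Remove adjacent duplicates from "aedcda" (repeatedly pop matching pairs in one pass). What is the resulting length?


Input: aedcda
Stack-based adjacent duplicate removal:
  Read 'a': push. Stack: a
  Read 'e': push. Stack: ae
  Read 'd': push. Stack: aed
  Read 'c': push. Stack: aedc
  Read 'd': push. Stack: aedcd
  Read 'a': push. Stack: aedcda
Final stack: "aedcda" (length 6)

6


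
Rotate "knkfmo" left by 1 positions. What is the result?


Input: "knkfmo", rotate left by 1
First 1 characters: "k"
Remaining characters: "nkfmo"
Concatenate remaining + first: "nkfmo" + "k" = "nkfmok"

nkfmok


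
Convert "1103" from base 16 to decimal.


Input: "1103" in base 16
Positional expansion:
  Digit '1' (value 1) x 16^3 = 4096
  Digit '1' (value 1) x 16^2 = 256
  Digit '0' (value 0) x 16^1 = 0
  Digit '3' (value 3) x 16^0 = 3
Sum = 4355

4355


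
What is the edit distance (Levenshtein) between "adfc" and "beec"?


Computing edit distance: "adfc" -> "beec"
DP table:
           b    e    e    c
      0    1    2    3    4
  a   1    1    2    3    4
  d   2    2    2    3    4
  f   3    3    3    3    4
  c   4    4    4    4    3
Edit distance = dp[4][4] = 3

3


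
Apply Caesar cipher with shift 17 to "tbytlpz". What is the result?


Caesar cipher: shift "tbytlpz" by 17
  't' (pos 19) + 17 = pos 10 = 'k'
  'b' (pos 1) + 17 = pos 18 = 's'
  'y' (pos 24) + 17 = pos 15 = 'p'
  't' (pos 19) + 17 = pos 10 = 'k'
  'l' (pos 11) + 17 = pos 2 = 'c'
  'p' (pos 15) + 17 = pos 6 = 'g'
  'z' (pos 25) + 17 = pos 16 = 'q'
Result: kspkcgq

kspkcgq


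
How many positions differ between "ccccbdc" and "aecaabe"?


Comparing "ccccbdc" and "aecaabe" position by position:
  Position 0: 'c' vs 'a' => DIFFER
  Position 1: 'c' vs 'e' => DIFFER
  Position 2: 'c' vs 'c' => same
  Position 3: 'c' vs 'a' => DIFFER
  Position 4: 'b' vs 'a' => DIFFER
  Position 5: 'd' vs 'b' => DIFFER
  Position 6: 'c' vs 'e' => DIFFER
Positions that differ: 6

6


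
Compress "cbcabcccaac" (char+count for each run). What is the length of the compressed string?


Input: cbcabcccaac
Runs:
  'c' x 1 => "c1"
  'b' x 1 => "b1"
  'c' x 1 => "c1"
  'a' x 1 => "a1"
  'b' x 1 => "b1"
  'c' x 3 => "c3"
  'a' x 2 => "a2"
  'c' x 1 => "c1"
Compressed: "c1b1c1a1b1c3a2c1"
Compressed length: 16

16


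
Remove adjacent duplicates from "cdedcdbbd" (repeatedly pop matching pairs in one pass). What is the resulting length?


Input: cdedcdbbd
Stack-based adjacent duplicate removal:
  Read 'c': push. Stack: c
  Read 'd': push. Stack: cd
  Read 'e': push. Stack: cde
  Read 'd': push. Stack: cded
  Read 'c': push. Stack: cdedc
  Read 'd': push. Stack: cdedcd
  Read 'b': push. Stack: cdedcdb
  Read 'b': matches stack top 'b' => pop. Stack: cdedcd
  Read 'd': matches stack top 'd' => pop. Stack: cdedc
Final stack: "cdedc" (length 5)

5


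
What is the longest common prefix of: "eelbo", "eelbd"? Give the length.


Words: eelbo, eelbd
  Position 0: all 'e' => match
  Position 1: all 'e' => match
  Position 2: all 'l' => match
  Position 3: all 'b' => match
  Position 4: ('o', 'd') => mismatch, stop
LCP = "eelb" (length 4)

4


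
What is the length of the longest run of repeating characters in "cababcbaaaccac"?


Input: "cababcbaaaccac"
Scanning for longest run:
  Position 1 ('a'): new char, reset run to 1
  Position 2 ('b'): new char, reset run to 1
  Position 3 ('a'): new char, reset run to 1
  Position 4 ('b'): new char, reset run to 1
  Position 5 ('c'): new char, reset run to 1
  Position 6 ('b'): new char, reset run to 1
  Position 7 ('a'): new char, reset run to 1
  Position 8 ('a'): continues run of 'a', length=2
  Position 9 ('a'): continues run of 'a', length=3
  Position 10 ('c'): new char, reset run to 1
  Position 11 ('c'): continues run of 'c', length=2
  Position 12 ('a'): new char, reset run to 1
  Position 13 ('c'): new char, reset run to 1
Longest run: 'a' with length 3

3


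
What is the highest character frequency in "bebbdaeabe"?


Input: bebbdaeabe
Character counts:
  'a': 2
  'b': 4
  'd': 1
  'e': 3
Maximum frequency: 4

4


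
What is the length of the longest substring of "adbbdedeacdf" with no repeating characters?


Input: "adbbdedeacdf"
Sliding window (track last position of each char):
  Position 0 ('a'): window [0,0] length 1 -- new best
  Position 1 ('d'): window [0,1] length 2 -- new best
  Position 2 ('b'): window [0,2] length 3 -- new best
  Position 3 ('b'): repeat (last at 2), move window start to 3
  Position 3 ('b'): window [3,3] length 1
  Position 4 ('d'): window [3,4] length 2
  Position 5 ('e'): window [3,5] length 3
  Position 6 ('d'): repeat (last at 4), move window start to 5
  Position 6 ('d'): window [5,6] length 2
  Position 7 ('e'): repeat (last at 5), move window start to 6
  Position 7 ('e'): window [6,7] length 2
  Position 8 ('a'): window [6,8] length 3
  Position 9 ('c'): window [6,9] length 4 -- new best
  Position 10 ('d'): repeat (last at 6), move window start to 7
  Position 10 ('d'): window [7,10] length 4
  Position 11 ('f'): window [7,11] length 5 -- new best
Longest substring with no repeats: "eacdf" with length 5

5


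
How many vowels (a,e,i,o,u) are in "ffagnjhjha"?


Input: ffagnjhjha
Checking each character:
  'f' at position 0: consonant
  'f' at position 1: consonant
  'a' at position 2: vowel (running total: 1)
  'g' at position 3: consonant
  'n' at position 4: consonant
  'j' at position 5: consonant
  'h' at position 6: consonant
  'j' at position 7: consonant
  'h' at position 8: consonant
  'a' at position 9: vowel (running total: 2)
Total vowels: 2

2


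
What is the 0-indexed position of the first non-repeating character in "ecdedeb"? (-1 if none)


Input: ecdedeb
Character frequencies:
  'b': 1
  'c': 1
  'd': 2
  'e': 3
Scanning left to right for freq == 1:
  Position 0 ('e'): freq=3, skip
  Position 1 ('c'): unique! => answer = 1

1


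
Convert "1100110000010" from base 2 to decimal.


Input: "1100110000010" in base 2
Positional expansion:
  Digit '1' (value 1) x 2^12 = 4096
  Digit '1' (value 1) x 2^11 = 2048
  Digit '0' (value 0) x 2^10 = 0
  Digit '0' (value 0) x 2^9 = 0
  Digit '1' (value 1) x 2^8 = 256
  Digit '1' (value 1) x 2^7 = 128
  Digit '0' (value 0) x 2^6 = 0
  Digit '0' (value 0) x 2^5 = 0
  Digit '0' (value 0) x 2^4 = 0
  Digit '0' (value 0) x 2^3 = 0
  Digit '0' (value 0) x 2^2 = 0
  Digit '1' (value 1) x 2^1 = 2
  Digit '0' (value 0) x 2^0 = 0
Sum = 6530

6530


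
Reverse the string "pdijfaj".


Input: pdijfaj
Reading characters right to left:
  Position 6: 'j'
  Position 5: 'a'
  Position 4: 'f'
  Position 3: 'j'
  Position 2: 'i'
  Position 1: 'd'
  Position 0: 'p'
Reversed: jafjidp

jafjidp


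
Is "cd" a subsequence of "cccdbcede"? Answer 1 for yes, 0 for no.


Check if "cd" is a subsequence of "cccdbcede"
Greedy scan:
  Position 0 ('c'): matches sub[0] = 'c'
  Position 1 ('c'): no match needed
  Position 2 ('c'): no match needed
  Position 3 ('d'): matches sub[1] = 'd'
  Position 4 ('b'): no match needed
  Position 5 ('c'): no match needed
  Position 6 ('e'): no match needed
  Position 7 ('d'): no match needed
  Position 8 ('e'): no match needed
All 2 characters matched => is a subsequence

1


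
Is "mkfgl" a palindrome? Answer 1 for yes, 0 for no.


Input: mkfgl
Reversed: lgfkm
  Compare pos 0 ('m') with pos 4 ('l'): MISMATCH
  Compare pos 1 ('k') with pos 3 ('g'): MISMATCH
Result: not a palindrome

0


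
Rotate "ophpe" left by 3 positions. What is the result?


Input: "ophpe", rotate left by 3
First 3 characters: "oph"
Remaining characters: "pe"
Concatenate remaining + first: "pe" + "oph" = "peoph"

peoph


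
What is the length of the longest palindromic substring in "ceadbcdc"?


Input: "ceadbcdc"
Checking substrings for palindromes:
  [5:8] "cdc" (len 3) => palindrome
Longest palindromic substring: "cdc" with length 3

3


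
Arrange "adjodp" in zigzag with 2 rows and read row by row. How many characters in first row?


Zigzag "adjodp" into 2 rows:
Placing characters:
  'a' => row 0
  'd' => row 1
  'j' => row 0
  'o' => row 1
  'd' => row 0
  'p' => row 1
Rows:
  Row 0: "ajd"
  Row 1: "dop"
First row length: 3

3


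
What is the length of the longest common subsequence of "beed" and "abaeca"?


LCS of "beed" and "abaeca"
DP table:
           a    b    a    e    c    a
      0    0    0    0    0    0    0
  b   0    0    1    1    1    1    1
  e   0    0    1    1    2    2    2
  e   0    0    1    1    2    2    2
  d   0    0    1    1    2    2    2
LCS length = dp[4][6] = 2

2


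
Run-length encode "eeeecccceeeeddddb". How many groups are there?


Input: eeeecccceeeeddddb
Scanning for consecutive runs:
  Group 1: 'e' x 4 (positions 0-3)
  Group 2: 'c' x 4 (positions 4-7)
  Group 3: 'e' x 4 (positions 8-11)
  Group 4: 'd' x 4 (positions 12-15)
  Group 5: 'b' x 1 (positions 16-16)
Total groups: 5

5


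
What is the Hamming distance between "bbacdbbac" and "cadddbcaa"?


Comparing "bbacdbbac" and "cadddbcaa" position by position:
  Position 0: 'b' vs 'c' => differ
  Position 1: 'b' vs 'a' => differ
  Position 2: 'a' vs 'd' => differ
  Position 3: 'c' vs 'd' => differ
  Position 4: 'd' vs 'd' => same
  Position 5: 'b' vs 'b' => same
  Position 6: 'b' vs 'c' => differ
  Position 7: 'a' vs 'a' => same
  Position 8: 'c' vs 'a' => differ
Total differences (Hamming distance): 6

6


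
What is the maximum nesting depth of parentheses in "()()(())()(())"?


Input: "()()(())()(())"
Tracking depth:
  Position 0 '(': depth becomes 1
  Position 1 ')': depth becomes 0
  Position 2 '(': depth becomes 1
  Position 3 ')': depth becomes 0
  Position 4 '(': depth becomes 1
  Position 5 '(': depth becomes 2
  Position 6 ')': depth becomes 1
  Position 7 ')': depth becomes 0
  Position 8 '(': depth becomes 1
  Position 9 ')': depth becomes 0
  Position 10 '(': depth becomes 1
  Position 11 '(': depth becomes 2
  Position 12 ')': depth becomes 1
  Position 13 ')': depth becomes 0
Maximum depth reached: 2

2


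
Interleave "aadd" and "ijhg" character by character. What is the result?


Interleaving "aadd" and "ijhg":
  Position 0: 'a' from first, 'i' from second => "ai"
  Position 1: 'a' from first, 'j' from second => "aj"
  Position 2: 'd' from first, 'h' from second => "dh"
  Position 3: 'd' from first, 'g' from second => "dg"
Result: aiajdhdg

aiajdhdg


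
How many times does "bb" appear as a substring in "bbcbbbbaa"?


Searching for "bb" in "bbcbbbbaa"
Scanning each position:
  Position 0: "bb" => MATCH
  Position 1: "bc" => no
  Position 2: "cb" => no
  Position 3: "bb" => MATCH
  Position 4: "bb" => MATCH
  Position 5: "bb" => MATCH
  Position 6: "ba" => no
  Position 7: "aa" => no
Total occurrences: 4

4


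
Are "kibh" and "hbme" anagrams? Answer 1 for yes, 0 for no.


Strings: "kibh", "hbme"
Sorted first:  bhik
Sorted second: behm
Differ at position 1: 'h' vs 'e' => not anagrams

0


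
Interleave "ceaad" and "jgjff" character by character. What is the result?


Interleaving "ceaad" and "jgjff":
  Position 0: 'c' from first, 'j' from second => "cj"
  Position 1: 'e' from first, 'g' from second => "eg"
  Position 2: 'a' from first, 'j' from second => "aj"
  Position 3: 'a' from first, 'f' from second => "af"
  Position 4: 'd' from first, 'f' from second => "df"
Result: cjegajafdf

cjegajafdf


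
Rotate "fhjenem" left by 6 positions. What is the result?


Input: "fhjenem", rotate left by 6
First 6 characters: "fhjene"
Remaining characters: "m"
Concatenate remaining + first: "m" + "fhjene" = "mfhjene"

mfhjene


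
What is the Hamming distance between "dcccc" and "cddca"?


Comparing "dcccc" and "cddca" position by position:
  Position 0: 'd' vs 'c' => differ
  Position 1: 'c' vs 'd' => differ
  Position 2: 'c' vs 'd' => differ
  Position 3: 'c' vs 'c' => same
  Position 4: 'c' vs 'a' => differ
Total differences (Hamming distance): 4

4


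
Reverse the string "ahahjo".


Input: ahahjo
Reading characters right to left:
  Position 5: 'o'
  Position 4: 'j'
  Position 3: 'h'
  Position 2: 'a'
  Position 1: 'h'
  Position 0: 'a'
Reversed: ojhaha

ojhaha


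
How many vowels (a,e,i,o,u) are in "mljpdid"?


Input: mljpdid
Checking each character:
  'm' at position 0: consonant
  'l' at position 1: consonant
  'j' at position 2: consonant
  'p' at position 3: consonant
  'd' at position 4: consonant
  'i' at position 5: vowel (running total: 1)
  'd' at position 6: consonant
Total vowels: 1

1


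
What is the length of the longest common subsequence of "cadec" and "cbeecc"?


LCS of "cadec" and "cbeecc"
DP table:
           c    b    e    e    c    c
      0    0    0    0    0    0    0
  c   0    1    1    1    1    1    1
  a   0    1    1    1    1    1    1
  d   0    1    1    1    1    1    1
  e   0    1    1    2    2    2    2
  c   0    1    1    2    2    3    3
LCS length = dp[5][6] = 3

3


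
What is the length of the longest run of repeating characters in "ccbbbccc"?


Input: "ccbbbccc"
Scanning for longest run:
  Position 1 ('c'): continues run of 'c', length=2
  Position 2 ('b'): new char, reset run to 1
  Position 3 ('b'): continues run of 'b', length=2
  Position 4 ('b'): continues run of 'b', length=3
  Position 5 ('c'): new char, reset run to 1
  Position 6 ('c'): continues run of 'c', length=2
  Position 7 ('c'): continues run of 'c', length=3
Longest run: 'b' with length 3

3


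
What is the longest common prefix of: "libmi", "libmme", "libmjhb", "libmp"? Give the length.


Words: libmi, libmme, libmjhb, libmp
  Position 0: all 'l' => match
  Position 1: all 'i' => match
  Position 2: all 'b' => match
  Position 3: all 'm' => match
  Position 4: ('i', 'm', 'j', 'p') => mismatch, stop
LCP = "libm" (length 4)

4


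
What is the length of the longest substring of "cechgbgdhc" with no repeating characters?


Input: "cechgbgdhc"
Sliding window (track last position of each char):
  Position 0 ('c'): window [0,0] length 1 -- new best
  Position 1 ('e'): window [0,1] length 2 -- new best
  Position 2 ('c'): repeat (last at 0), move window start to 1
  Position 2 ('c'): window [1,2] length 2
  Position 3 ('h'): window [1,3] length 3 -- new best
  Position 4 ('g'): window [1,4] length 4 -- new best
  Position 5 ('b'): window [1,5] length 5 -- new best
  Position 6 ('g'): repeat (last at 4), move window start to 5
  Position 6 ('g'): window [5,6] length 2
  Position 7 ('d'): window [5,7] length 3
  Position 8 ('h'): window [5,8] length 4
  Position 9 ('c'): window [5,9] length 5
Longest substring with no repeats: "echgb" with length 5

5


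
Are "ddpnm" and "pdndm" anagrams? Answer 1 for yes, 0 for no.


Strings: "ddpnm", "pdndm"
Sorted first:  ddmnp
Sorted second: ddmnp
Sorted forms match => anagrams

1


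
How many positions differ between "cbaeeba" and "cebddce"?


Comparing "cbaeeba" and "cebddce" position by position:
  Position 0: 'c' vs 'c' => same
  Position 1: 'b' vs 'e' => DIFFER
  Position 2: 'a' vs 'b' => DIFFER
  Position 3: 'e' vs 'd' => DIFFER
  Position 4: 'e' vs 'd' => DIFFER
  Position 5: 'b' vs 'c' => DIFFER
  Position 6: 'a' vs 'e' => DIFFER
Positions that differ: 6

6


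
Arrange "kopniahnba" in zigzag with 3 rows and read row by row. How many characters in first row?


Zigzag "kopniahnba" into 3 rows:
Placing characters:
  'k' => row 0
  'o' => row 1
  'p' => row 2
  'n' => row 1
  'i' => row 0
  'a' => row 1
  'h' => row 2
  'n' => row 1
  'b' => row 0
  'a' => row 1
Rows:
  Row 0: "kib"
  Row 1: "onana"
  Row 2: "ph"
First row length: 3

3


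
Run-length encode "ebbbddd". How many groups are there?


Input: ebbbddd
Scanning for consecutive runs:
  Group 1: 'e' x 1 (positions 0-0)
  Group 2: 'b' x 3 (positions 1-3)
  Group 3: 'd' x 3 (positions 4-6)
Total groups: 3

3


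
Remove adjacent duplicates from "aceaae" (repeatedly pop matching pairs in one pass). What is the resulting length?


Input: aceaae
Stack-based adjacent duplicate removal:
  Read 'a': push. Stack: a
  Read 'c': push. Stack: ac
  Read 'e': push. Stack: ace
  Read 'a': push. Stack: acea
  Read 'a': matches stack top 'a' => pop. Stack: ace
  Read 'e': matches stack top 'e' => pop. Stack: ac
Final stack: "ac" (length 2)

2


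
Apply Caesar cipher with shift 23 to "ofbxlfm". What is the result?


Caesar cipher: shift "ofbxlfm" by 23
  'o' (pos 14) + 23 = pos 11 = 'l'
  'f' (pos 5) + 23 = pos 2 = 'c'
  'b' (pos 1) + 23 = pos 24 = 'y'
  'x' (pos 23) + 23 = pos 20 = 'u'
  'l' (pos 11) + 23 = pos 8 = 'i'
  'f' (pos 5) + 23 = pos 2 = 'c'
  'm' (pos 12) + 23 = pos 9 = 'j'
Result: lcyuicj

lcyuicj


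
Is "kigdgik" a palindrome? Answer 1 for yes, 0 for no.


Input: kigdgik
Reversed: kigdgik
  Compare pos 0 ('k') with pos 6 ('k'): match
  Compare pos 1 ('i') with pos 5 ('i'): match
  Compare pos 2 ('g') with pos 4 ('g'): match
Result: palindrome

1


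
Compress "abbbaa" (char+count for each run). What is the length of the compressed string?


Input: abbbaa
Runs:
  'a' x 1 => "a1"
  'b' x 3 => "b3"
  'a' x 2 => "a2"
Compressed: "a1b3a2"
Compressed length: 6

6


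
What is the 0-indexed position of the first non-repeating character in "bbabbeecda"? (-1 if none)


Input: bbabbeecda
Character frequencies:
  'a': 2
  'b': 4
  'c': 1
  'd': 1
  'e': 2
Scanning left to right for freq == 1:
  Position 0 ('b'): freq=4, skip
  Position 1 ('b'): freq=4, skip
  Position 2 ('a'): freq=2, skip
  Position 3 ('b'): freq=4, skip
  Position 4 ('b'): freq=4, skip
  Position 5 ('e'): freq=2, skip
  Position 6 ('e'): freq=2, skip
  Position 7 ('c'): unique! => answer = 7

7


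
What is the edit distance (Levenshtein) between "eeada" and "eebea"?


Computing edit distance: "eeada" -> "eebea"
DP table:
           e    e    b    e    a
      0    1    2    3    4    5
  e   1    0    1    2    3    4
  e   2    1    0    1    2    3
  a   3    2    1    1    2    2
  d   4    3    2    2    2    3
  a   5    4    3    3    3    2
Edit distance = dp[5][5] = 2

2


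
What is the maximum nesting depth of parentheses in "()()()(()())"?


Input: "()()()(()())"
Tracking depth:
  Position 0 '(': depth becomes 1
  Position 1 ')': depth becomes 0
  Position 2 '(': depth becomes 1
  Position 3 ')': depth becomes 0
  Position 4 '(': depth becomes 1
  Position 5 ')': depth becomes 0
  Position 6 '(': depth becomes 1
  Position 7 '(': depth becomes 2
  Position 8 ')': depth becomes 1
  Position 9 '(': depth becomes 2
  Position 10 ')': depth becomes 1
  Position 11 ')': depth becomes 0
Maximum depth reached: 2

2


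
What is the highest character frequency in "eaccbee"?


Input: eaccbee
Character counts:
  'a': 1
  'b': 1
  'c': 2
  'e': 3
Maximum frequency: 3

3


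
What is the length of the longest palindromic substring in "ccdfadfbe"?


Input: "ccdfadfbe"
Checking substrings for palindromes:
  [0:2] "cc" (len 2) => palindrome
Longest palindromic substring: "cc" with length 2

2


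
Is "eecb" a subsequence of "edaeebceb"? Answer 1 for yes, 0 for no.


Check if "eecb" is a subsequence of "edaeebceb"
Greedy scan:
  Position 0 ('e'): matches sub[0] = 'e'
  Position 1 ('d'): no match needed
  Position 2 ('a'): no match needed
  Position 3 ('e'): matches sub[1] = 'e'
  Position 4 ('e'): no match needed
  Position 5 ('b'): no match needed
  Position 6 ('c'): matches sub[2] = 'c'
  Position 7 ('e'): no match needed
  Position 8 ('b'): matches sub[3] = 'b'
All 4 characters matched => is a subsequence

1


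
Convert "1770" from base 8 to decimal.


Input: "1770" in base 8
Positional expansion:
  Digit '1' (value 1) x 8^3 = 512
  Digit '7' (value 7) x 8^2 = 448
  Digit '7' (value 7) x 8^1 = 56
  Digit '0' (value 0) x 8^0 = 0
Sum = 1016

1016


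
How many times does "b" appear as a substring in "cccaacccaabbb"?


Searching for "b" in "cccaacccaabbb"
Scanning each position:
  Position 0: "c" => no
  Position 1: "c" => no
  Position 2: "c" => no
  Position 3: "a" => no
  Position 4: "a" => no
  Position 5: "c" => no
  Position 6: "c" => no
  Position 7: "c" => no
  Position 8: "a" => no
  Position 9: "a" => no
  Position 10: "b" => MATCH
  Position 11: "b" => MATCH
  Position 12: "b" => MATCH
Total occurrences: 3

3


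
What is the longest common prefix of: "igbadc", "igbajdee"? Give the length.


Words: igbadc, igbajdee
  Position 0: all 'i' => match
  Position 1: all 'g' => match
  Position 2: all 'b' => match
  Position 3: all 'a' => match
  Position 4: ('d', 'j') => mismatch, stop
LCP = "igba" (length 4)

4


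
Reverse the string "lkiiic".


Input: lkiiic
Reading characters right to left:
  Position 5: 'c'
  Position 4: 'i'
  Position 3: 'i'
  Position 2: 'i'
  Position 1: 'k'
  Position 0: 'l'
Reversed: ciiikl

ciiikl


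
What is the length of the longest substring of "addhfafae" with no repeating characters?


Input: "addhfafae"
Sliding window (track last position of each char):
  Position 0 ('a'): window [0,0] length 1 -- new best
  Position 1 ('d'): window [0,1] length 2 -- new best
  Position 2 ('d'): repeat (last at 1), move window start to 2
  Position 2 ('d'): window [2,2] length 1
  Position 3 ('h'): window [2,3] length 2
  Position 4 ('f'): window [2,4] length 3 -- new best
  Position 5 ('a'): window [2,5] length 4 -- new best
  Position 6 ('f'): repeat (last at 4), move window start to 5
  Position 6 ('f'): window [5,6] length 2
  Position 7 ('a'): repeat (last at 5), move window start to 6
  Position 7 ('a'): window [6,7] length 2
  Position 8 ('e'): window [6,8] length 3
Longest substring with no repeats: "dhfa" with length 4

4


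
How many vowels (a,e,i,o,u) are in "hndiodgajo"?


Input: hndiodgajo
Checking each character:
  'h' at position 0: consonant
  'n' at position 1: consonant
  'd' at position 2: consonant
  'i' at position 3: vowel (running total: 1)
  'o' at position 4: vowel (running total: 2)
  'd' at position 5: consonant
  'g' at position 6: consonant
  'a' at position 7: vowel (running total: 3)
  'j' at position 8: consonant
  'o' at position 9: vowel (running total: 4)
Total vowels: 4

4


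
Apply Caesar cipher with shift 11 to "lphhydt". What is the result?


Caesar cipher: shift "lphhydt" by 11
  'l' (pos 11) + 11 = pos 22 = 'w'
  'p' (pos 15) + 11 = pos 0 = 'a'
  'h' (pos 7) + 11 = pos 18 = 's'
  'h' (pos 7) + 11 = pos 18 = 's'
  'y' (pos 24) + 11 = pos 9 = 'j'
  'd' (pos 3) + 11 = pos 14 = 'o'
  't' (pos 19) + 11 = pos 4 = 'e'
Result: wassjoe

wassjoe


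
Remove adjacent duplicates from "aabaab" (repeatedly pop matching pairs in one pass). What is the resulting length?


Input: aabaab
Stack-based adjacent duplicate removal:
  Read 'a': push. Stack: a
  Read 'a': matches stack top 'a' => pop. Stack: (empty)
  Read 'b': push. Stack: b
  Read 'a': push. Stack: ba
  Read 'a': matches stack top 'a' => pop. Stack: b
  Read 'b': matches stack top 'b' => pop. Stack: (empty)
Final stack: "" (length 0)

0


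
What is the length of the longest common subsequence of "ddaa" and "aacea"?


LCS of "ddaa" and "aacea"
DP table:
           a    a    c    e    a
      0    0    0    0    0    0
  d   0    0    0    0    0    0
  d   0    0    0    0    0    0
  a   0    1    1    1    1    1
  a   0    1    2    2    2    2
LCS length = dp[4][5] = 2

2


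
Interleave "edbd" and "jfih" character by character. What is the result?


Interleaving "edbd" and "jfih":
  Position 0: 'e' from first, 'j' from second => "ej"
  Position 1: 'd' from first, 'f' from second => "df"
  Position 2: 'b' from first, 'i' from second => "bi"
  Position 3: 'd' from first, 'h' from second => "dh"
Result: ejdfbidh

ejdfbidh


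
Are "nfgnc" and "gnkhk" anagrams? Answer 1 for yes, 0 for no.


Strings: "nfgnc", "gnkhk"
Sorted first:  cfgnn
Sorted second: ghkkn
Differ at position 0: 'c' vs 'g' => not anagrams

0


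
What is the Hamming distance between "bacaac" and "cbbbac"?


Comparing "bacaac" and "cbbbac" position by position:
  Position 0: 'b' vs 'c' => differ
  Position 1: 'a' vs 'b' => differ
  Position 2: 'c' vs 'b' => differ
  Position 3: 'a' vs 'b' => differ
  Position 4: 'a' vs 'a' => same
  Position 5: 'c' vs 'c' => same
Total differences (Hamming distance): 4

4


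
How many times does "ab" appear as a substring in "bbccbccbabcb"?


Searching for "ab" in "bbccbccbabcb"
Scanning each position:
  Position 0: "bb" => no
  Position 1: "bc" => no
  Position 2: "cc" => no
  Position 3: "cb" => no
  Position 4: "bc" => no
  Position 5: "cc" => no
  Position 6: "cb" => no
  Position 7: "ba" => no
  Position 8: "ab" => MATCH
  Position 9: "bc" => no
  Position 10: "cb" => no
Total occurrences: 1

1


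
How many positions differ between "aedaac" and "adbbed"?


Comparing "aedaac" and "adbbed" position by position:
  Position 0: 'a' vs 'a' => same
  Position 1: 'e' vs 'd' => DIFFER
  Position 2: 'd' vs 'b' => DIFFER
  Position 3: 'a' vs 'b' => DIFFER
  Position 4: 'a' vs 'e' => DIFFER
  Position 5: 'c' vs 'd' => DIFFER
Positions that differ: 5

5


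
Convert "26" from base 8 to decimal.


Input: "26" in base 8
Positional expansion:
  Digit '2' (value 2) x 8^1 = 16
  Digit '6' (value 6) x 8^0 = 6
Sum = 22

22


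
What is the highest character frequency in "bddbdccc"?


Input: bddbdccc
Character counts:
  'b': 2
  'c': 3
  'd': 3
Maximum frequency: 3

3


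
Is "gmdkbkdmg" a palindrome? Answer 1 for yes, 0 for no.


Input: gmdkbkdmg
Reversed: gmdkbkdmg
  Compare pos 0 ('g') with pos 8 ('g'): match
  Compare pos 1 ('m') with pos 7 ('m'): match
  Compare pos 2 ('d') with pos 6 ('d'): match
  Compare pos 3 ('k') with pos 5 ('k'): match
Result: palindrome

1


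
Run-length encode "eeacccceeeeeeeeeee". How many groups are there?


Input: eeacccceeeeeeeeeee
Scanning for consecutive runs:
  Group 1: 'e' x 2 (positions 0-1)
  Group 2: 'a' x 1 (positions 2-2)
  Group 3: 'c' x 4 (positions 3-6)
  Group 4: 'e' x 11 (positions 7-17)
Total groups: 4

4


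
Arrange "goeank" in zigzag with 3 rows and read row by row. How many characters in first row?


Zigzag "goeank" into 3 rows:
Placing characters:
  'g' => row 0
  'o' => row 1
  'e' => row 2
  'a' => row 1
  'n' => row 0
  'k' => row 1
Rows:
  Row 0: "gn"
  Row 1: "oak"
  Row 2: "e"
First row length: 2

2


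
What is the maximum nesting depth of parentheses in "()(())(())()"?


Input: "()(())(())()"
Tracking depth:
  Position 0 '(': depth becomes 1
  Position 1 ')': depth becomes 0
  Position 2 '(': depth becomes 1
  Position 3 '(': depth becomes 2
  Position 4 ')': depth becomes 1
  Position 5 ')': depth becomes 0
  Position 6 '(': depth becomes 1
  Position 7 '(': depth becomes 2
  Position 8 ')': depth becomes 1
  Position 9 ')': depth becomes 0
  Position 10 '(': depth becomes 1
  Position 11 ')': depth becomes 0
Maximum depth reached: 2

2


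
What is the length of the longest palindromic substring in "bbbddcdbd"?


Input: "bbbddcdbd"
Checking substrings for palindromes:
  [0:3] "bbb" (len 3) => palindrome
  [4:7] "dcd" (len 3) => palindrome
  [6:9] "dbd" (len 3) => palindrome
  [0:2] "bb" (len 2) => palindrome
  [1:3] "bb" (len 2) => palindrome
  [3:5] "dd" (len 2) => palindrome
Longest palindromic substring: "bbb" with length 3

3


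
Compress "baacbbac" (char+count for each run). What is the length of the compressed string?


Input: baacbbac
Runs:
  'b' x 1 => "b1"
  'a' x 2 => "a2"
  'c' x 1 => "c1"
  'b' x 2 => "b2"
  'a' x 1 => "a1"
  'c' x 1 => "c1"
Compressed: "b1a2c1b2a1c1"
Compressed length: 12

12


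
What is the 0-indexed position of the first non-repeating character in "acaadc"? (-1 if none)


Input: acaadc
Character frequencies:
  'a': 3
  'c': 2
  'd': 1
Scanning left to right for freq == 1:
  Position 0 ('a'): freq=3, skip
  Position 1 ('c'): freq=2, skip
  Position 2 ('a'): freq=3, skip
  Position 3 ('a'): freq=3, skip
  Position 4 ('d'): unique! => answer = 4

4


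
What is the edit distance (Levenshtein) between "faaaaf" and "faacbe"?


Computing edit distance: "faaaaf" -> "faacbe"
DP table:
           f    a    a    c    b    e
      0    1    2    3    4    5    6
  f   1    0    1    2    3    4    5
  a   2    1    0    1    2    3    4
  a   3    2    1    0    1    2    3
  a   4    3    2    1    1    2    3
  a   5    4    3    2    2    2    3
  f   6    5    4    3    3    3    3
Edit distance = dp[6][6] = 3

3


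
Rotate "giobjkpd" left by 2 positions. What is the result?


Input: "giobjkpd", rotate left by 2
First 2 characters: "gi"
Remaining characters: "objkpd"
Concatenate remaining + first: "objkpd" + "gi" = "objkpdgi"

objkpdgi


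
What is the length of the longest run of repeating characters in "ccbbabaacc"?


Input: "ccbbabaacc"
Scanning for longest run:
  Position 1 ('c'): continues run of 'c', length=2
  Position 2 ('b'): new char, reset run to 1
  Position 3 ('b'): continues run of 'b', length=2
  Position 4 ('a'): new char, reset run to 1
  Position 5 ('b'): new char, reset run to 1
  Position 6 ('a'): new char, reset run to 1
  Position 7 ('a'): continues run of 'a', length=2
  Position 8 ('c'): new char, reset run to 1
  Position 9 ('c'): continues run of 'c', length=2
Longest run: 'c' with length 2

2


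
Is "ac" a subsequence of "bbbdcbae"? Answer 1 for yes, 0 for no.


Check if "ac" is a subsequence of "bbbdcbae"
Greedy scan:
  Position 0 ('b'): no match needed
  Position 1 ('b'): no match needed
  Position 2 ('b'): no match needed
  Position 3 ('d'): no match needed
  Position 4 ('c'): no match needed
  Position 5 ('b'): no match needed
  Position 6 ('a'): matches sub[0] = 'a'
  Position 7 ('e'): no match needed
Only matched 1/2 characters => not a subsequence

0


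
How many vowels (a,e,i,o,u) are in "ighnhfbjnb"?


Input: ighnhfbjnb
Checking each character:
  'i' at position 0: vowel (running total: 1)
  'g' at position 1: consonant
  'h' at position 2: consonant
  'n' at position 3: consonant
  'h' at position 4: consonant
  'f' at position 5: consonant
  'b' at position 6: consonant
  'j' at position 7: consonant
  'n' at position 8: consonant
  'b' at position 9: consonant
Total vowels: 1

1


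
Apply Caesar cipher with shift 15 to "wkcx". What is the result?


Caesar cipher: shift "wkcx" by 15
  'w' (pos 22) + 15 = pos 11 = 'l'
  'k' (pos 10) + 15 = pos 25 = 'z'
  'c' (pos 2) + 15 = pos 17 = 'r'
  'x' (pos 23) + 15 = pos 12 = 'm'
Result: lzrm

lzrm


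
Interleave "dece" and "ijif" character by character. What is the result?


Interleaving "dece" and "ijif":
  Position 0: 'd' from first, 'i' from second => "di"
  Position 1: 'e' from first, 'j' from second => "ej"
  Position 2: 'c' from first, 'i' from second => "ci"
  Position 3: 'e' from first, 'f' from second => "ef"
Result: diejcief

diejcief


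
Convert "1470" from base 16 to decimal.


Input: "1470" in base 16
Positional expansion:
  Digit '1' (value 1) x 16^3 = 4096
  Digit '4' (value 4) x 16^2 = 1024
  Digit '7' (value 7) x 16^1 = 112
  Digit '0' (value 0) x 16^0 = 0
Sum = 5232

5232


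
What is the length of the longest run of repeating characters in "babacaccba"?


Input: "babacaccba"
Scanning for longest run:
  Position 1 ('a'): new char, reset run to 1
  Position 2 ('b'): new char, reset run to 1
  Position 3 ('a'): new char, reset run to 1
  Position 4 ('c'): new char, reset run to 1
  Position 5 ('a'): new char, reset run to 1
  Position 6 ('c'): new char, reset run to 1
  Position 7 ('c'): continues run of 'c', length=2
  Position 8 ('b'): new char, reset run to 1
  Position 9 ('a'): new char, reset run to 1
Longest run: 'c' with length 2

2
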